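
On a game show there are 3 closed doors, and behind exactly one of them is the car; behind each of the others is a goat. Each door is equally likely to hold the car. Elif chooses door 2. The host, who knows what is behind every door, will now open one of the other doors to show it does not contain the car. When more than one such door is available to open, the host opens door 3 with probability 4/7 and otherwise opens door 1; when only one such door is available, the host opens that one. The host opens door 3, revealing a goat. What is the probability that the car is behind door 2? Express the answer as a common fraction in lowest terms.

4/11

Apply Bayes' rule, conditioning on where the car actually is.
If it is behind door 1 (prior 1/3): only door 3 is available, probability 1; weight (1/3)·1 = 1/3.
If it is behind door 2 (prior 1/3): door 3 is available, opened with probability 4/7; weight (1/3)·(4/7) = 4/21.
If it is behind door 3 (prior 1/3): the host opened door 3, so this case is ruled out; weight (1/3)·0 = 0.
The weights sum to 11/21.
So P(the car behind door 2 | the host opened door 3) = (4/21) / (11/21) = 4/11.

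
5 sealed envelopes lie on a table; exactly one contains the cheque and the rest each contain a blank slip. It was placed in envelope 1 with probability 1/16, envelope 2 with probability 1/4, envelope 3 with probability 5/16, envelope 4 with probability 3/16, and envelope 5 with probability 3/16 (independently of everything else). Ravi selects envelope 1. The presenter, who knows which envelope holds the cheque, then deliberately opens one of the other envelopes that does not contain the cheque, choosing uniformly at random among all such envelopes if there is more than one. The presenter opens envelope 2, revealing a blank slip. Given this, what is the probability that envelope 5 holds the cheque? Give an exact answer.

Consider each possible location of the cheque in turn.
If it is in envelope 1 (prior 1/16): the presenter has 4 equally likely choices, so probability 1/4; weight (1/16)·(1/4) = 1/64.
If it is in envelope 2 (prior 1/4): the presenter opened envelope 2, so this case is ruled out; weight (1/4)·0 = 0.
If it is in envelope 3 (prior 5/16): the presenter has 3 equally likely choices, so probability 1/3; weight (5/16)·(1/3) = 5/48.
If it is in either of envelopes 4 and 5 (prior 3/16 each): the presenter has 3 equally likely choices, so probability 1/3; weight (3/16)·(1/3) = 1/16 each.
The weights sum to 47/192.
So P(the cheque in envelope 5 | the presenter opened envelope 2) = (1/16) / (47/192) = 12/47.

12/47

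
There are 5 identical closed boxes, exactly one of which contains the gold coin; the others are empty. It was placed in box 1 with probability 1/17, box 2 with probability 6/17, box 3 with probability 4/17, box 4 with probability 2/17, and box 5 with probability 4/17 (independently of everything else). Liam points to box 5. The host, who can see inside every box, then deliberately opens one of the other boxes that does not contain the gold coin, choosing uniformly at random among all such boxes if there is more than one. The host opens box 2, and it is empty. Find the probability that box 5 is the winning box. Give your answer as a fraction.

3/10

Apply Bayes' rule, conditioning on where the gold coin actually is.
If it is in box 1 (prior 1/17): the host has 3 equally likely choices, so probability 1/3; weight (1/17)·(1/3) = 1/51.
If it is in box 2 (prior 6/17): the host opened box 2, so this case is ruled out; weight (6/17)·0 = 0.
If it is in box 3 (prior 4/17): the host has 3 equally likely choices, so probability 1/3; weight (4/17)·(1/3) = 4/51.
If it is in box 4 (prior 2/17): the host has 3 equally likely choices, so probability 1/3; weight (2/17)·(1/3) = 2/51.
If it is in box 5 (prior 4/17): the host has 4 equally likely choices, so probability 1/4; weight (4/17)·(1/4) = 1/17.
The weights sum to 10/51.
So P(the gold coin in box 5 | the host opened box 2) = (1/17) / (10/51) = 3/10.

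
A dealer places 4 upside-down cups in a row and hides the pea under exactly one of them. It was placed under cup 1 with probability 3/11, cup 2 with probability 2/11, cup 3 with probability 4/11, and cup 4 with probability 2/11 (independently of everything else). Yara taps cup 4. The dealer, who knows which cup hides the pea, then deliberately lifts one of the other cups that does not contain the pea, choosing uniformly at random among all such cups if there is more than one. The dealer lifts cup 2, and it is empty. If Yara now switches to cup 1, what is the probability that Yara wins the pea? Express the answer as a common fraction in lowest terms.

Consider each possible location of the pea in turn.
If it is under cup 1 (prior 3/11): the dealer has 2 equally likely choices, so probability 1/2; weight (3/11)·(1/2) = 3/22.
If it is under cup 2 (prior 2/11): the dealer opened cup 2, so this case is ruled out; weight (2/11)·0 = 0.
If it is under cup 3 (prior 4/11): the dealer has 2 equally likely choices, so probability 1/2; weight (4/11)·(1/2) = 2/11.
If it is under cup 4 (prior 2/11): the dealer has 3 equally likely choices, so probability 1/3; weight (2/11)·(1/3) = 2/33.
The weights sum to 25/66.
So P(the pea under cup 1 | the dealer opened cup 2) = (3/22) / (25/66) = 9/25.

9/25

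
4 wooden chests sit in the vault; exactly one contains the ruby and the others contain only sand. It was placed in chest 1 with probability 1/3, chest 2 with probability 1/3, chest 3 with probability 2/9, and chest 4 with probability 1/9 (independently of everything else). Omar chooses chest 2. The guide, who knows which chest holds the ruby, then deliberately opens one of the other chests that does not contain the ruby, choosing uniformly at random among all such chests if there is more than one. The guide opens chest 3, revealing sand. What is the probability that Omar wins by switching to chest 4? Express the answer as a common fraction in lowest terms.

Apply Bayes' rule, conditioning on where the ruby actually is.
If it is in chest 1 (prior 1/3): the guide has 2 equally likely choices, so probability 1/2; weight (1/3)·(1/2) = 1/6.
If it is in chest 2 (prior 1/3): the guide has 3 equally likely choices, so probability 1/3; weight (1/3)·(1/3) = 1/9.
If it is in chest 3 (prior 2/9): the guide opened chest 3, so this case is ruled out; weight (2/9)·0 = 0.
If it is in chest 4 (prior 1/9): the guide has 2 equally likely choices, so probability 1/2; weight (1/9)·(1/2) = 1/18.
The weights sum to 1/3.
So P(the ruby in chest 4 | the guide opened chest 3) = (1/18) / (1/3) = 1/6.

1/6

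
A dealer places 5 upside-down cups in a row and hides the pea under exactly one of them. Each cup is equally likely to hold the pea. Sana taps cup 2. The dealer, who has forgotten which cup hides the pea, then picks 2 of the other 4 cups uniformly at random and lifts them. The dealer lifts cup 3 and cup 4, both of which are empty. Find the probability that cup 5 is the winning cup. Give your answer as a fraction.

1/3

Consider each possible location of the pea in turn.
If it is under any of cups 1, 2, and 5 (prior 1/5 each): the dealer picks exactly this set with probability 1/6 regardless, and none is the prize; weight (1/5)·(1/6) = 1/30 each.
If it is under either of cups 3 and 4 (prior 1/5 each): that cup was opened and seen not to hold the prize — ruled out; weight (1/5)·0 = 0 each.
The weights sum to 1/10.
So P(the pea under cup 5 | the dealer opened cup 3 and cup 4) = (1/30) / (1/10) = 1/3.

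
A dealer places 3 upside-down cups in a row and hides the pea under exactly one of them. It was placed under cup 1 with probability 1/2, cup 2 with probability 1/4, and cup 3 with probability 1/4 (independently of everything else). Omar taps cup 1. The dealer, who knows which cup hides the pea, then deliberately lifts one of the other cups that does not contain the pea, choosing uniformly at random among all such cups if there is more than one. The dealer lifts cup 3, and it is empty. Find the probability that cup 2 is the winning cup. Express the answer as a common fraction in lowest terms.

Consider each possible location of the pea in turn.
If it is under cup 1 (prior 1/2): the dealer has 2 equally likely choices, so probability 1/2; weight (1/2)·(1/2) = 1/4.
If it is under cup 2 (prior 1/4): the dealer has no choice, probability 1; weight (1/4)·1 = 1/4.
If it is under cup 3 (prior 1/4): the dealer opened cup 3, so this case is ruled out; weight (1/4)·0 = 0.
The weights sum to 1/2.
So P(the pea under cup 2 | the dealer opened cup 3) = (1/4) / (1/2) = 1/2.

1/2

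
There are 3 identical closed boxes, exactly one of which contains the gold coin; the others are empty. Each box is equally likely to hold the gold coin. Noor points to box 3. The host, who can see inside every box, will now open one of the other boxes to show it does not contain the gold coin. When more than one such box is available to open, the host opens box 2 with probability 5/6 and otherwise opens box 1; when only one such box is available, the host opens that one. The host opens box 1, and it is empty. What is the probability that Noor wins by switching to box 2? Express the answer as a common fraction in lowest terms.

Apply Bayes' rule, conditioning on where the gold coin actually is.
If it is in box 1 (prior 1/3): the host opened box 1, so this case is ruled out; weight (1/3)·0 = 0.
If it is in box 2 (prior 1/3): only box 1 is available, probability 1; weight (1/3)·1 = 1/3.
If it is in box 3 (prior 1/3): box 2 is available but not opened, probability 1/6; weight (1/3)·(1/6) = 1/18.
The weights sum to 7/18.
So P(the gold coin in box 2 | the host opened box 1) = (1/3) / (7/18) = 6/7.

6/7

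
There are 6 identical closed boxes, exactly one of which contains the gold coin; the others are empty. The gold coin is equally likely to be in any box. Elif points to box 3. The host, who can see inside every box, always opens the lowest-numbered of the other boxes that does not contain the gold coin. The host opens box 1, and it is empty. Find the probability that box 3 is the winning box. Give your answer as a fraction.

1/5

Condition on the true location of the gold coin.
If it is in box 1 (prior 1/6): the host opened box 1, so this case is ruled out; weight (1/6)·0 = 0.
If it is in any of boxes 2, 3, 4, 5, and 6 (prior 1/6 each): box 1 is the lowest-numbered option available, probability 1; weight (1/6)·1 = 1/6 each.
The weights sum to 5/6.
So P(the gold coin in box 3 | the host opened box 1) = (1/6) / (5/6) = 1/5.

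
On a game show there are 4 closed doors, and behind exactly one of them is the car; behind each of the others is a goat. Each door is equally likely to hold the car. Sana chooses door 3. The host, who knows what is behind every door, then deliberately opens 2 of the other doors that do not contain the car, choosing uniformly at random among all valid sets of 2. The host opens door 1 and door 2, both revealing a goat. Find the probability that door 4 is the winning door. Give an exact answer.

3/4

Condition on the true location of the car.
If it is behind either of doors 1 and 2 (prior 1/4 each): that door was opened and seen not to hold the prize — ruled out; weight (1/4)·0 = 0 each.
If it is behind door 3 (prior 1/4): the host has 3 equally likely choices, so probability 1/3; weight (1/4)·(1/3) = 1/12.
If it is behind door 4 (prior 1/4): the host has no choice, probability 1; weight (1/4)·1 = 1/4.
The weights sum to 1/3.
So P(the car behind door 4 | the host opened door 1 and door 2) = (1/4) / (1/3) = 3/4.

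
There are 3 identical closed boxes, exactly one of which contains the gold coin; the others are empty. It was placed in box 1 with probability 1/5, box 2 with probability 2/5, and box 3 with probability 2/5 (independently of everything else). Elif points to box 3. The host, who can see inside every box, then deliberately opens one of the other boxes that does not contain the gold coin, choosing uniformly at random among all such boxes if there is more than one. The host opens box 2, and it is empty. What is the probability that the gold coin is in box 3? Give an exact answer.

1/2

Consider each possible location of the gold coin in turn.
If it is in box 1 (prior 1/5): the host has no choice, probability 1; weight (1/5)·1 = 1/5.
If it is in box 2 (prior 2/5): the host opened box 2, so this case is ruled out; weight (2/5)·0 = 0.
If it is in box 3 (prior 2/5): the host has 2 equally likely choices, so probability 1/2; weight (2/5)·(1/2) = 1/5.
The weights sum to 2/5.
So P(the gold coin in box 3 | the host opened box 2) = (1/5) / (2/5) = 1/2.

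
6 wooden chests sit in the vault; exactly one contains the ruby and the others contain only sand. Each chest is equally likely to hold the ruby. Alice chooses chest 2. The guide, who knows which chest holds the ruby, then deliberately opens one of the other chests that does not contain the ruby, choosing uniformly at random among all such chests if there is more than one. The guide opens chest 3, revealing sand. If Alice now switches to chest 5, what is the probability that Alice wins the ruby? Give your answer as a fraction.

5/24

Apply Bayes' rule, conditioning on where the ruby actually is.
If it is in any of chests 1, 4, 5, and 6 (prior 1/6 each): the guide has 4 equally likely choices, so probability 1/4; weight (1/6)·(1/4) = 1/24 each.
If it is in chest 2 (prior 1/6): the guide has 5 equally likely choices, so probability 1/5; weight (1/6)·(1/5) = 1/30.
If it is in chest 3 (prior 1/6): the guide opened chest 3, so this case is ruled out; weight (1/6)·0 = 0.
The weights sum to 1/5.
So P(the ruby in chest 5 | the guide opened chest 3) = (1/24) / (1/5) = 5/24.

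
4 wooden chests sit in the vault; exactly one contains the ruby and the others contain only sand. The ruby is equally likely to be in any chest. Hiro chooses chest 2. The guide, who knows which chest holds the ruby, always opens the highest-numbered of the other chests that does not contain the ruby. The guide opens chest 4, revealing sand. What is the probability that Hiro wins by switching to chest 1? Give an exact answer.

Apply Bayes' rule, conditioning on where the ruby actually is.
If it is in any of chests 1, 2, and 3 (prior 1/4 each): chest 4 is the highest-numbered option available, probability 1; weight (1/4)·1 = 1/4 each.
If it is in chest 4 (prior 1/4): the guide opened chest 4, so this case is ruled out; weight (1/4)·0 = 0.
The weights sum to 3/4.
So P(the ruby in chest 1 | the guide opened chest 4) = (1/4) / (3/4) = 1/3.

1/3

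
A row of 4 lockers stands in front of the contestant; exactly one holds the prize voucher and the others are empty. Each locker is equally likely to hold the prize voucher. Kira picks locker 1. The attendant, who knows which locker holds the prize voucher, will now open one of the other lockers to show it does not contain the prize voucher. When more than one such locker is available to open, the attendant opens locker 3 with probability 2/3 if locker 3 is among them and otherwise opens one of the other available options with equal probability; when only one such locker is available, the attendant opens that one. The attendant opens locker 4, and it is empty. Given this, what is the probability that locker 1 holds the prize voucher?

Consider each possible location of the prize voucher in turn.
If it is in locker 1 (prior 1/4): locker 3 is available but not opened; locker 4 gets probability (1 − 2/3)/2 = 1/6; weight (1/4)·(1/6) = 1/24.
If it is in locker 2 (prior 1/4): locker 3 is available but not opened, probability 1/3; weight (1/4)·(1/3) = 1/12.
If it is in locker 3 (prior 1/4): locker 3 holds the prize so is unavailable; the attendant chooses uniformly among the 2 others, probability 1/2; weight (1/4)·(1/2) = 1/8.
If it is in locker 4 (prior 1/4): the attendant opened locker 4, so this case is ruled out; weight (1/4)·0 = 0.
The weights sum to 1/4.
So P(the prize voucher in locker 1 | the attendant opened locker 4) = (1/24) / (1/4) = 1/6.

1/6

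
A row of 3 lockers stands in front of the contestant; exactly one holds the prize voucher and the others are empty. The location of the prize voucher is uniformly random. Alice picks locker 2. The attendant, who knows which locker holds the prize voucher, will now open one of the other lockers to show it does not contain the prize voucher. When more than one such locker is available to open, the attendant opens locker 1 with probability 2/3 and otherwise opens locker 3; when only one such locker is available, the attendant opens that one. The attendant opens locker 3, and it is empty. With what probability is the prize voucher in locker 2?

Consider each possible location of the prize voucher in turn.
If it is in locker 1 (prior 1/3): only locker 3 is available, probability 1; weight (1/3)·1 = 1/3.
If it is in locker 2 (prior 1/3): locker 1 is available but not opened, probability 1/3; weight (1/3)·(1/3) = 1/9.
If it is in locker 3 (prior 1/3): the attendant opened locker 3, so this case is ruled out; weight (1/3)·0 = 0.
The weights sum to 4/9.
So P(the prize voucher in locker 2 | the attendant opened locker 3) = (1/9) / (4/9) = 1/4.

1/4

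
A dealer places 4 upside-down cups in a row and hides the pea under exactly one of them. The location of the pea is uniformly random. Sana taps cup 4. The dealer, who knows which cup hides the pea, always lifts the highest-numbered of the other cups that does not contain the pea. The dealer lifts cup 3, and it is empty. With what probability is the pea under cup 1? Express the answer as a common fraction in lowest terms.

1/3

Condition on the true location of the pea.
If it is under any of cups 1, 2, and 4 (prior 1/4 each): cup 3 is the highest-numbered option available, probability 1; weight (1/4)·1 = 1/4 each.
If it is under cup 3 (prior 1/4): the dealer opened cup 3, so this case is ruled out; weight (1/4)·0 = 0.
The weights sum to 3/4.
So P(the pea under cup 1 | the dealer opened cup 3) = (1/4) / (3/4) = 1/3.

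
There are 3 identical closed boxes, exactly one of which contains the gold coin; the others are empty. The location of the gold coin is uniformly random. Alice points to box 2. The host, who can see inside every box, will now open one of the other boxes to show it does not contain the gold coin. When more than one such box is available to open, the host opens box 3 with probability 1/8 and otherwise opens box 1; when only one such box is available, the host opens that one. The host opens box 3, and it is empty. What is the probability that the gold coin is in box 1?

8/9

Apply Bayes' rule, conditioning on where the gold coin actually is.
If it is in box 1 (prior 1/3): only box 3 is available, probability 1; weight (1/3)·1 = 1/3.
If it is in box 2 (prior 1/3): box 3 is available, opened with probability 1/8; weight (1/3)·(1/8) = 1/24.
If it is in box 3 (prior 1/3): the host opened box 3, so this case is ruled out; weight (1/3)·0 = 0.
The weights sum to 3/8.
So P(the gold coin in box 1 | the host opened box 3) = (1/3) / (3/8) = 8/9.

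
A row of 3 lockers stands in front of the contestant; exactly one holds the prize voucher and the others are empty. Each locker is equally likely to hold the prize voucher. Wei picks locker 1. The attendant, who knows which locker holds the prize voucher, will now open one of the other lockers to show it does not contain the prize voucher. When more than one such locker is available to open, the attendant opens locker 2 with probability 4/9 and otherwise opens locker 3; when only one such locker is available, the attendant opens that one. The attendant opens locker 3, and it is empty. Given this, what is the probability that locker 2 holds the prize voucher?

9/14

Consider each possible location of the prize voucher in turn.
If it is in locker 1 (prior 1/3): locker 2 is available but not opened, probability 5/9; weight (1/3)·(5/9) = 5/27.
If it is in locker 2 (prior 1/3): only locker 3 is available, probability 1; weight (1/3)·1 = 1/3.
If it is in locker 3 (prior 1/3): the attendant opened locker 3, so this case is ruled out; weight (1/3)·0 = 0.
The weights sum to 14/27.
So P(the prize voucher in locker 2 | the attendant opened locker 3) = (1/3) / (14/27) = 9/14.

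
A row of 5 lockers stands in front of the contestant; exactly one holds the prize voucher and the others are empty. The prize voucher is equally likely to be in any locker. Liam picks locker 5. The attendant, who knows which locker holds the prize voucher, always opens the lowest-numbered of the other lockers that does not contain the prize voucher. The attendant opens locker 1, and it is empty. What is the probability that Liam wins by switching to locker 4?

1/4

Condition on the true location of the prize voucher.
If it is in locker 1 (prior 1/5): the attendant opened locker 1, so this case is ruled out; weight (1/5)·0 = 0.
If it is in any of lockers 2, 3, 4, and 5 (prior 1/5 each): locker 1 is the lowest-numbered option available, probability 1; weight (1/5)·1 = 1/5 each.
The weights sum to 4/5.
So P(the prize voucher in locker 4 | the attendant opened locker 1) = (1/5) / (4/5) = 1/4.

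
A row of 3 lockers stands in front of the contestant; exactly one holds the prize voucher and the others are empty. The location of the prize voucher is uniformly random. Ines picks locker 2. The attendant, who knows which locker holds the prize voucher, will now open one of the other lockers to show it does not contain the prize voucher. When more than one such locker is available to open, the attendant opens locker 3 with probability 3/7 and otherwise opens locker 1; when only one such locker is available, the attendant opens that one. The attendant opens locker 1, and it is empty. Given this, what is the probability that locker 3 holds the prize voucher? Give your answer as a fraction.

7/11

Condition on the true location of the prize voucher.
If it is in locker 1 (prior 1/3): the attendant opened locker 1, so this case is ruled out; weight (1/3)·0 = 0.
If it is in locker 2 (prior 1/3): locker 3 is available but not opened, probability 4/7; weight (1/3)·(4/7) = 4/21.
If it is in locker 3 (prior 1/3): only locker 1 is available, probability 1; weight (1/3)·1 = 1/3.
The weights sum to 11/21.
So P(the prize voucher in locker 3 | the attendant opened locker 1) = (1/3) / (11/21) = 7/11.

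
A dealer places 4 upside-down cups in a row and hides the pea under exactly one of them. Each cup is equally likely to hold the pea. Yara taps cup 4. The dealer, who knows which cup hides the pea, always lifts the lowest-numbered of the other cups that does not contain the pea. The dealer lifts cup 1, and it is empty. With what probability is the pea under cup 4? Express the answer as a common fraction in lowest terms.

1/3

Apply Bayes' rule, conditioning on where the pea actually is.
If it is under cup 1 (prior 1/4): the dealer opened cup 1, so this case is ruled out; weight (1/4)·0 = 0.
If it is under any of cups 2, 3, and 4 (prior 1/4 each): cup 1 is the lowest-numbered option available, probability 1; weight (1/4)·1 = 1/4 each.
The weights sum to 3/4.
So P(the pea under cup 4 | the dealer opened cup 1) = (1/4) / (3/4) = 1/3.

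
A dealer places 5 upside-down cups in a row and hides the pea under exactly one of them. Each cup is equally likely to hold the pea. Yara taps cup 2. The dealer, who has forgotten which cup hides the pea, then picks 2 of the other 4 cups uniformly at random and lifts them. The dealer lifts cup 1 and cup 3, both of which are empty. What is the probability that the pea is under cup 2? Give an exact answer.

1/3

Condition on the true location of the pea.
If it is under either of cups 1 and 3 (prior 1/5 each): that cup was opened and seen not to hold the prize — ruled out; weight (1/5)·0 = 0 each.
If it is under any of cups 2, 4, and 5 (prior 1/5 each): the dealer picks exactly this set with probability 1/6 regardless, and none is the prize; weight (1/5)·(1/6) = 1/30 each.
The weights sum to 1/10.
So P(the pea under cup 2 | the dealer opened cup 1 and cup 3) = (1/30) / (1/10) = 1/3.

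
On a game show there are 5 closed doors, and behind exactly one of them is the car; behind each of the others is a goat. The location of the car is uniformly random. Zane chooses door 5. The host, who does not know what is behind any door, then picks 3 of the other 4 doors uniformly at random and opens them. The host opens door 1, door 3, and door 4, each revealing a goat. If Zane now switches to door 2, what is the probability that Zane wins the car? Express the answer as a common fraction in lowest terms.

1/2

Because the host chose which doors to open without knowing where the car is, the choice is independent of the prize location. Learning that none of the 3 opened doors holds the car simply rules out those 3 locations and leaves the remaining 2 doors still equally likely by symmetry.
So P(the car behind door 2) = 1/2.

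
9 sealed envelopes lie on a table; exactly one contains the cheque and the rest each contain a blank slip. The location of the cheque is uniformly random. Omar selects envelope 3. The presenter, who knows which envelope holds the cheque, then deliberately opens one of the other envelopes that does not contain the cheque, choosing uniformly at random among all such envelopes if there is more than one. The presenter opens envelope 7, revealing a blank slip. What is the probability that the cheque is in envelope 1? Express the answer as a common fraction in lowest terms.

8/63

Apply Bayes' rule, conditioning on where the cheque actually is.
If it is in any of envelopes 1, 2, 4, 5, 6, 8, and 9 (prior 1/9 each): the presenter has 7 equally likely choices, so probability 1/7; weight (1/9)·(1/7) = 1/63 each.
If it is in envelope 3 (prior 1/9): the presenter has 8 equally likely choices, so probability 1/8; weight (1/9)·(1/8) = 1/72.
If it is in envelope 7 (prior 1/9): the presenter opened envelope 7, so this case is ruled out; weight (1/9)·0 = 0.
The weights sum to 1/8.
So P(the cheque in envelope 1 | the presenter opened envelope 7) = (1/63) / (1/8) = 8/63.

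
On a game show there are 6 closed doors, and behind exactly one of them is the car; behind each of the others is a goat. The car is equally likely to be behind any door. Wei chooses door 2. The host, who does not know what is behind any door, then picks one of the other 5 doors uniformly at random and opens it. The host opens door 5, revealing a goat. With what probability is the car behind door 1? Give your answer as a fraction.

1/5

Consider each possible location of the car in turn.
If it is behind any of doors 1, 2, 3, 4, and 6 (prior 1/6 each): the host picks door 5 with probability 1/5 regardless, and it is not the prize; weight (1/6)·(1/5) = 1/30 each.
If it is behind door 5 (prior 1/6): the host opened door 5, so this case is ruled out; weight (1/6)·0 = 0.
The weights sum to 1/6.
So P(the car behind door 1 | the host opened door 5) = (1/30) / (1/6) = 1/5.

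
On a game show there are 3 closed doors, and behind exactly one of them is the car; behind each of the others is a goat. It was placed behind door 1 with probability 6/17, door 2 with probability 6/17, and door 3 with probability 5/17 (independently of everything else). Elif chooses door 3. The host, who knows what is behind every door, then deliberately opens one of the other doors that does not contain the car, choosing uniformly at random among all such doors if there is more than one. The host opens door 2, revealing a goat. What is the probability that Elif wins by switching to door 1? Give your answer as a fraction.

12/17

Apply Bayes' rule, conditioning on where the car actually is.
If it is behind door 1 (prior 6/17): the host has no choice, probability 1; weight (6/17)·1 = 6/17.
If it is behind door 2 (prior 6/17): the host opened door 2, so this case is ruled out; weight (6/17)·0 = 0.
If it is behind door 3 (prior 5/17): the host has 2 equally likely choices, so probability 1/2; weight (5/17)·(1/2) = 5/34.
The weights sum to 1/2.
So P(the car behind door 1 | the host opened door 2) = (6/17) / (1/2) = 12/17.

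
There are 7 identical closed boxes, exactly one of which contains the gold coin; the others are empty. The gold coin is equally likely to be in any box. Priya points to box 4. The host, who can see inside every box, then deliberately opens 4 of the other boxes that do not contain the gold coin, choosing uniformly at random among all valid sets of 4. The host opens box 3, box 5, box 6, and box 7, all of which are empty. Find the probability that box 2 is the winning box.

3/7

Consider each possible location of the gold coin in turn.
If it is in either of boxes 1 and 2 (prior 1/7 each): the host has 5 equally likely choices, so probability 1/5; weight (1/7)·(1/5) = 1/35 each.
If it is in any of boxes 3, 5, 6, and 7 (prior 1/7 each): that box was opened and seen not to hold the prize — ruled out; weight (1/7)·0 = 0 each.
If it is in box 4 (prior 1/7): the host has 15 equally likely choices, so probability 1/15; weight (1/7)·(1/15) = 1/105.
The weights sum to 1/15.
So P(the gold coin in box 2 | the host opened box 3, box 5, box 6, and box 7) = (1/35) / (1/15) = 3/7.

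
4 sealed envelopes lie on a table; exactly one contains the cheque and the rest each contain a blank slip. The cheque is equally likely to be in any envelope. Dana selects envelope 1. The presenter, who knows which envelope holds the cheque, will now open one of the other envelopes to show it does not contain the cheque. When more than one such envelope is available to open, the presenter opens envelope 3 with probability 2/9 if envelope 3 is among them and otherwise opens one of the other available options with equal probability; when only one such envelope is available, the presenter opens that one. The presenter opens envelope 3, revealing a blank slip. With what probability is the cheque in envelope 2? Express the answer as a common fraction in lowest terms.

Apply Bayes' rule, conditioning on where the cheque actually is.
If it is in any of envelopes 1, 2, and 4 (prior 1/4 each): envelope 3 is available, opened with probability 2/9; weight (1/4)·(2/9) = 1/18 each.
If it is in envelope 3 (prior 1/4): the presenter opened envelope 3, so this case is ruled out; weight (1/4)·0 = 0.
The weights sum to 1/6.
So P(the cheque in envelope 2 | the presenter opened envelope 3) = (1/18) / (1/6) = 1/3.

1/3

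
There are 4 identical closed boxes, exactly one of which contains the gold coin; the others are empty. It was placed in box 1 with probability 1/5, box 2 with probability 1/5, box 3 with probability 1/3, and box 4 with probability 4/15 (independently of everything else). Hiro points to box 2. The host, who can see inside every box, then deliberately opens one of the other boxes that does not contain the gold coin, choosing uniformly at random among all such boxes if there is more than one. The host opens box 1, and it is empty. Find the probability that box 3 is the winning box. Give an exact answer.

5/11

Consider each possible location of the gold coin in turn.
If it is in box 1 (prior 1/5): the host opened box 1, so this case is ruled out; weight (1/5)·0 = 0.
If it is in box 2 (prior 1/5): the host has 3 equally likely choices, so probability 1/3; weight (1/5)·(1/3) = 1/15.
If it is in box 3 (prior 1/3): the host has 2 equally likely choices, so probability 1/2; weight (1/3)·(1/2) = 1/6.
If it is in box 4 (prior 4/15): the host has 2 equally likely choices, so probability 1/2; weight (4/15)·(1/2) = 2/15.
The weights sum to 11/30.
So P(the gold coin in box 3 | the host opened box 1) = (1/6) / (11/30) = 5/11.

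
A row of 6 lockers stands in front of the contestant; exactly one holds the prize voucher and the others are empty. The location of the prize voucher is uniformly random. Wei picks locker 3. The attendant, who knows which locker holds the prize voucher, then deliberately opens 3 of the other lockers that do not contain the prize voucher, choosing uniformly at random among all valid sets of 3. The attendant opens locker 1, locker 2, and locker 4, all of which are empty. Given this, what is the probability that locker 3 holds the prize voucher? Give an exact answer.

Consider each possible location of the prize voucher in turn.
If it is in any of lockers 1, 2, and 4 (prior 1/6 each): that locker was opened and seen not to hold the prize — ruled out; weight (1/6)·0 = 0 each.
If it is in locker 3 (prior 1/6): the attendant has 10 equally likely choices, so probability 1/10; weight (1/6)·(1/10) = 1/60.
If it is in either of lockers 5 and 6 (prior 1/6 each): the attendant has 4 equally likely choices, so probability 1/4; weight (1/6)·(1/4) = 1/24 each.
The weights sum to 1/10.
So P(the prize voucher in locker 3 | the attendant opened locker 1, locker 2, and locker 4) = (1/60) / (1/10) = 1/6.

1/6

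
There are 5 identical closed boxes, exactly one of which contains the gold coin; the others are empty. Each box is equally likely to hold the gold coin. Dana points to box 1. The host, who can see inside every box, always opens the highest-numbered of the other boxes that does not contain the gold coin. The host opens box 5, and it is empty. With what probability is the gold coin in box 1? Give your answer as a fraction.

Condition on the true location of the gold coin.
If it is in any of boxes 1, 2, 3, and 4 (prior 1/5 each): box 5 is the highest-numbered option available, probability 1; weight (1/5)·1 = 1/5 each.
If it is in box 5 (prior 1/5): the host opened box 5, so this case is ruled out; weight (1/5)·0 = 0.
The weights sum to 4/5.
So P(the gold coin in box 1 | the host opened box 5) = (1/5) / (4/5) = 1/4.

1/4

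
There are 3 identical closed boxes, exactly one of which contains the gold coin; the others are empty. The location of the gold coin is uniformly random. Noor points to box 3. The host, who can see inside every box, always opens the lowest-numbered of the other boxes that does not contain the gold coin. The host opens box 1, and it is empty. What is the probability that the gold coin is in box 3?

Consider each possible location of the gold coin in turn.
If it is in box 1 (prior 1/3): the host opened box 1, so this case is ruled out; weight (1/3)·0 = 0.
If it is in either of boxes 2 and 3 (prior 1/3 each): box 1 is the lowest-numbered option available, probability 1; weight (1/3)·1 = 1/3 each.
The weights sum to 2/3.
So P(the gold coin in box 3 | the host opened box 1) = (1/3) / (2/3) = 1/2.

1/2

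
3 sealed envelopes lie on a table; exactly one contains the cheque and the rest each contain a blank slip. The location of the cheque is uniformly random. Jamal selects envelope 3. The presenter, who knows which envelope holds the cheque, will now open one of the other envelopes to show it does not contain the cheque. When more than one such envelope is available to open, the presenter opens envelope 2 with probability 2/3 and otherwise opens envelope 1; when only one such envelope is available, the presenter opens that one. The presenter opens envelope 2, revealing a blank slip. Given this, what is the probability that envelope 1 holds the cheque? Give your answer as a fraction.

Condition on the true location of the cheque.
If it is in envelope 1 (prior 1/3): only envelope 2 is available, probability 1; weight (1/3)·1 = 1/3.
If it is in envelope 2 (prior 1/3): the presenter opened envelope 2, so this case is ruled out; weight (1/3)·0 = 0.
If it is in envelope 3 (prior 1/3): envelope 2 is available, opened with probability 2/3; weight (1/3)·(2/3) = 2/9.
The weights sum to 5/9.
So P(the cheque in envelope 1 | the presenter opened envelope 2) = (1/3) / (5/9) = 3/5.

3/5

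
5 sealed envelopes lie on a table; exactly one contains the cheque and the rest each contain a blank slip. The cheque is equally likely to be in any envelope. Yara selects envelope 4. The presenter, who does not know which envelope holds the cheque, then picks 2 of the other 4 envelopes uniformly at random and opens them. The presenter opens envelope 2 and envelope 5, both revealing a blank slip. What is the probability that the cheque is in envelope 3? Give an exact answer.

1/3

Consider each possible location of the cheque in turn.
If it is in any of envelopes 1, 3, and 4 (prior 1/5 each): the presenter picks exactly this set with probability 1/6 regardless, and none is the prize; weight (1/5)·(1/6) = 1/30 each.
If it is in either of envelopes 2 and 5 (prior 1/5 each): that envelope was opened and seen not to hold the prize — ruled out; weight (1/5)·0 = 0 each.
The weights sum to 1/10.
So P(the cheque in envelope 3 | the presenter opened envelope 2 and envelope 5) = (1/30) / (1/10) = 1/3.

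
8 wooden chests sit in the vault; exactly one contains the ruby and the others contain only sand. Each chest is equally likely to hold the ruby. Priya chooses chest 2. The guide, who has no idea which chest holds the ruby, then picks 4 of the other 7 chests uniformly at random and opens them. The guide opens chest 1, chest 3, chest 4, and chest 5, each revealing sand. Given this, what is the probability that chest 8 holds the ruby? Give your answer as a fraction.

1/4

Apply Bayes' rule, conditioning on where the ruby actually is.
If it is in any of chests 1, 3, 4, and 5 (prior 1/8 each): that chest was opened and seen not to hold the prize — ruled out; weight (1/8)·0 = 0 each.
If it is in any of chests 2, 6, 7, and 8 (prior 1/8 each): the guide picks exactly this set with probability 1/35 regardless, and none is the prize; weight (1/8)·(1/35) = 1/280 each.
The weights sum to 1/70.
So P(the ruby in chest 8 | the guide opened chest 1, chest 3, chest 4, and chest 5) = (1/280) / (1/70) = 1/4.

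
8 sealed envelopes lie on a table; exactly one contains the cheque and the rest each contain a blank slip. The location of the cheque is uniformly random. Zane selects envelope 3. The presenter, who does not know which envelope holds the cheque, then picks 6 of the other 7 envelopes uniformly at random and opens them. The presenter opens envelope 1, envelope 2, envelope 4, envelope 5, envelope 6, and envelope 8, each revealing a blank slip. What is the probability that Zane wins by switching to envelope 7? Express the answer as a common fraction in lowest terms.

1/2

Condition on the true location of the cheque.
If it is in any of envelopes 1, 2, 4, 5, 6, and 8 (prior 1/8 each): that envelope was opened and seen not to hold the prize — ruled out; weight (1/8)·0 = 0 each.
If it is in either of envelopes 3 and 7 (prior 1/8 each): the presenter picks exactly this set with probability 1/7 regardless, and none is the prize; weight (1/8)·(1/7) = 1/56 each.
The weights sum to 1/28.
So P(the cheque in envelope 7 | the presenter opened envelope 1, envelope 2, envelope 4, envelope 5, envelope 6, and envelope 8) = (1/56) / (1/28) = 1/2.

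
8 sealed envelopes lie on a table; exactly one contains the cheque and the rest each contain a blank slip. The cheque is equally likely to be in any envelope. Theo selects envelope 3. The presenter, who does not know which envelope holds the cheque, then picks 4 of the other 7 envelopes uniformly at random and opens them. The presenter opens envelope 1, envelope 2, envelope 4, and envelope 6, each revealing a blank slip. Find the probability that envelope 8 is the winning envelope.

1/4

Apply Bayes' rule, conditioning on where the cheque actually is.
If it is in any of envelopes 1, 2, 4, and 6 (prior 1/8 each): that envelope was opened and seen not to hold the prize — ruled out; weight (1/8)·0 = 0 each.
If it is in any of envelopes 3, 5, 7, and 8 (prior 1/8 each): the presenter picks exactly this set with probability 1/35 regardless, and none is the prize; weight (1/8)·(1/35) = 1/280 each.
The weights sum to 1/70.
So P(the cheque in envelope 8 | the presenter opened envelope 1, envelope 2, envelope 4, and envelope 6) = (1/280) / (1/70) = 1/4.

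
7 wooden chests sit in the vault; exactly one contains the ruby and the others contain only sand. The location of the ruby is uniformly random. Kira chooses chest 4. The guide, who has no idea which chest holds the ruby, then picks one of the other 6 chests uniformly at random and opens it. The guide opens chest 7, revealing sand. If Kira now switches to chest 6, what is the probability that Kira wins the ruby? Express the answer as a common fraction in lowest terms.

Apply Bayes' rule, conditioning on where the ruby actually is.
If it is in any of chests 1, 2, 3, 4, 5, and 6 (prior 1/7 each): the guide picks chest 7 with probability 1/6 regardless, and it is not the prize; weight (1/7)·(1/6) = 1/42 each.
If it is in chest 7 (prior 1/7): the guide opened chest 7, so this case is ruled out; weight (1/7)·0 = 0.
The weights sum to 1/7.
So P(the ruby in chest 6 | the guide opened chest 7) = (1/42) / (1/7) = 1/6.

1/6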